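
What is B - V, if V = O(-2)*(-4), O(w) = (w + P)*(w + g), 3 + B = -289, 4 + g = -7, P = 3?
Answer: -344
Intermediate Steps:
g = -11 (g = -4 - 7 = -11)
B = -292 (B = -3 - 289 = -292)
O(w) = (-11 + w)*(3 + w) (O(w) = (w + 3)*(w - 11) = (3 + w)*(-11 + w) = (-11 + w)*(3 + w))
V = 52 (V = (-33 + (-2)² - 8*(-2))*(-4) = (-33 + 4 + 16)*(-4) = -13*(-4) = 52)
B - V = -292 - 1*52 = -292 - 52 = -344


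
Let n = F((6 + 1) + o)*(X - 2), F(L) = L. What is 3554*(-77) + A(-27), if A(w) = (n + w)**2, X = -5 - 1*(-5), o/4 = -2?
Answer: -273033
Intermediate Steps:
o = -8 (o = 4*(-2) = -8)
X = 0 (X = -5 + 5 = 0)
n = 2 (n = ((6 + 1) - 8)*(0 - 2) = (7 - 8)*(-2) = -1*(-2) = 2)
A(w) = (2 + w)**2
3554*(-77) + A(-27) = 3554*(-77) + (2 - 27)**2 = -273658 + (-25)**2 = -273658 + 625 = -273033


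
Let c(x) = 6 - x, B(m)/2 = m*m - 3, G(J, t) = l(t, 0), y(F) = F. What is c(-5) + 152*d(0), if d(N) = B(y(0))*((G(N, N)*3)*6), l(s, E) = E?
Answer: 11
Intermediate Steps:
G(J, t) = 0
B(m) = -6 + 2*m² (B(m) = 2*(m*m - 3) = 2*(m² - 3) = 2*(-3 + m²) = -6 + 2*m²)
d(N) = 0 (d(N) = (-6 + 2*0²)*((0*3)*6) = (-6 + 2*0)*(0*6) = (-6 + 0)*0 = -6*0 = 0)
c(-5) + 152*d(0) = (6 - 1*(-5)) + 152*0 = (6 + 5) + 0 = 11 + 0 = 11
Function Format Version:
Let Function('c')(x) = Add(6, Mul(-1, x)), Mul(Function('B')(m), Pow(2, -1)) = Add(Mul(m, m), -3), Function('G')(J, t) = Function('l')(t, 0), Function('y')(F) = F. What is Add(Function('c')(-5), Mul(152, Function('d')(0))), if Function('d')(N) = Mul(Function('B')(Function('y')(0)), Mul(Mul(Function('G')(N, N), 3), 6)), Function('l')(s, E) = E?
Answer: 11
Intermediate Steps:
Function('G')(J, t) = 0
Function('B')(m) = Add(-6, Mul(2, Pow(m, 2))) (Function('B')(m) = Mul(2, Add(Mul(m, m), -3)) = Mul(2, Add(Pow(m, 2), -3)) = Mul(2, Add(-3, Pow(m, 2))) = Add(-6, Mul(2, Pow(m, 2))))
Function('d')(N) = 0 (Function('d')(N) = Mul(Add(-6, Mul(2, Pow(0, 2))), Mul(Mul(0, 3), 6)) = Mul(Add(-6, Mul(2, 0)), Mul(0, 6)) = Mul(Add(-6, 0), 0) = Mul(-6, 0) = 0)
Add(Function('c')(-5), Mul(152, Function('d')(0))) = Add(Add(6, Mul(-1, -5)), Mul(152, 0)) = Add(Add(6, 5), 0) = Add(11, 0) = 11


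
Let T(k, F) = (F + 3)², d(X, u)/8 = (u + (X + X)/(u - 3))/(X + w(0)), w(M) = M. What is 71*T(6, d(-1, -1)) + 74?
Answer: 3553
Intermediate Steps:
d(X, u) = 8*(u + 2*X/(-3 + u))/X (d(X, u) = 8*((u + (X + X)/(u - 3))/(X + 0)) = 8*((u + (2*X)/(-3 + u))/X) = 8*((u + 2*X/(-3 + u))/X) = 8*(u + 2*X/(-3 + u))/X)
T(k, F) = (3 + F)²
71*T(6, d(-1, -1)) + 74 = 71*(3 + 8*((-1)² - 3*(-1) + 2*(-1))/(-1*(-3 - 1)))² + 74 = 71*(3 + 8*(-1)*(1 + 3 - 2)/(-4))² + 74 = 71*(3 + 8*(-1)*(-¼)*2)² + 74 = 71*(3 + 4)² + 74 = 71*7² + 74 = 71*49 + 74 = 3479 + 74 = 3553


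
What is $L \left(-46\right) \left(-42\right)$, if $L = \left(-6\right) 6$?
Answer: $-69552$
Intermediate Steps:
$L = -36$
$L \left(-46\right) \left(-42\right) = \left(-36\right) \left(-46\right) \left(-42\right) = 1656 \left(-42\right) = -69552$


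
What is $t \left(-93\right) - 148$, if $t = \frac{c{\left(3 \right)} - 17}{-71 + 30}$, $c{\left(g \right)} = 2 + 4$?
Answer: $- \frac{7091}{41} \approx -172.95$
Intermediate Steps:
$c{\left(g \right)} = 6$
$t = \frac{11}{41}$ ($t = \frac{6 - 17}{-71 + 30} = - \frac{11}{-41} = \left(-11\right) \left(- \frac{1}{41}\right) = \frac{11}{41} \approx 0.26829$)
$t \left(-93\right) - 148 = \frac{11}{41} \left(-93\right) - 148 = - \frac{1023}{41} - 148 = - \frac{7091}{41}$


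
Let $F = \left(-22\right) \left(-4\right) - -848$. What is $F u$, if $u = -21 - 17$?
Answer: $-35568$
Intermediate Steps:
$u = -38$
$F = 936$ ($F = 88 + 848 = 936$)
$F u = 936 \left(-38\right) = -35568$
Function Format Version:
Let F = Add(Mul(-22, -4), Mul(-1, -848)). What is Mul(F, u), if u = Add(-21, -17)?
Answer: -35568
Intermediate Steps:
u = -38
F = 936 (F = Add(88, 848) = 936)
Mul(F, u) = Mul(936, -38) = -35568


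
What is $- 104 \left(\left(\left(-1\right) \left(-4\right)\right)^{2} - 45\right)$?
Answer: $3016$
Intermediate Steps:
$- 104 \left(\left(\left(-1\right) \left(-4\right)\right)^{2} - 45\right) = - 104 \left(4^{2} - 45\right) = - 104 \left(16 - 45\right) = \left(-104\right) \left(-29\right) = 3016$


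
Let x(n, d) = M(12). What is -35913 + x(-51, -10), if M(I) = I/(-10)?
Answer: -179571/5 ≈ -35914.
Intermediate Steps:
M(I) = -I/10 (M(I) = I*(-1/10) = -I/10)
x(n, d) = -6/5 (x(n, d) = -1/10*12 = -6/5)
-35913 + x(-51, -10) = -35913 - 6/5 = -179571/5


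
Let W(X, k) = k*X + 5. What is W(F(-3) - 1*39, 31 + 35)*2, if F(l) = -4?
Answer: -5666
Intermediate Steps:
W(X, k) = 5 + X*k (W(X, k) = X*k + 5 = 5 + X*k)
W(F(-3) - 1*39, 31 + 35)*2 = (5 + (-4 - 1*39)*(31 + 35))*2 = (5 + (-4 - 39)*66)*2 = (5 - 43*66)*2 = (5 - 2838)*2 = -2833*2 = -5666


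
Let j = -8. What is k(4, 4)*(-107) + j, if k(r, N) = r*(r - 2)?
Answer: -864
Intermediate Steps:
k(r, N) = r*(-2 + r)
k(4, 4)*(-107) + j = (4*(-2 + 4))*(-107) - 8 = (4*2)*(-107) - 8 = 8*(-107) - 8 = -856 - 8 = -864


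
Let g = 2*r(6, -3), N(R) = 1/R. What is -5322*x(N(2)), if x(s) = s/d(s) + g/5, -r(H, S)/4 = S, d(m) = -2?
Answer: -242151/10 ≈ -24215.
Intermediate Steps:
r(H, S) = -4*S
g = 24 (g = 2*(-4*(-3)) = 2*12 = 24)
x(s) = 24/5 - s/2 (x(s) = s/(-2) + 24/5 = s*(-½) + 24*(⅕) = -s/2 + 24/5 = 24/5 - s/2)
-5322*x(N(2)) = -5322*(24/5 - ½/2) = -5322*(24/5 - ½*½) = -5322*(24/5 - ¼) = -5322*91/20 = -242151/10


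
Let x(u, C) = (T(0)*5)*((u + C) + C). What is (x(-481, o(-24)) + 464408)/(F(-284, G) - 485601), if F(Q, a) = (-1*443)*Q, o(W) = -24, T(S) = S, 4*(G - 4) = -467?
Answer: -464408/359789 ≈ -1.2908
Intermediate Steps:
G = -451/4 (G = 4 + (1/4)*(-467) = 4 - 467/4 = -451/4 ≈ -112.75)
x(u, C) = 0 (x(u, C) = (0*5)*((u + C) + C) = 0*((C + u) + C) = 0*(u + 2*C) = 0)
F(Q, a) = -443*Q
(x(-481, o(-24)) + 464408)/(F(-284, G) - 485601) = (0 + 464408)/(-443*(-284) - 485601) = 464408/(125812 - 485601) = 464408/(-359789) = 464408*(-1/359789) = -464408/359789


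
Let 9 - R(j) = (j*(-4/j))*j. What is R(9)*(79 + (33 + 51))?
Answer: 7335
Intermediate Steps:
R(j) = 9 + 4*j (R(j) = 9 - j*(-4/j)*j = 9 - (-4)*j = 9 + 4*j)
R(9)*(79 + (33 + 51)) = (9 + 4*9)*(79 + (33 + 51)) = (9 + 36)*(79 + 84) = 45*163 = 7335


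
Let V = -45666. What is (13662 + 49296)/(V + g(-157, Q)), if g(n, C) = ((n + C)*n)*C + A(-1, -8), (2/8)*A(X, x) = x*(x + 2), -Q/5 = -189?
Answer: -10493/19492849 ≈ -0.00053830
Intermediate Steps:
Q = 945 (Q = -5*(-189) = 945)
A(X, x) = 4*x*(2 + x) (A(X, x) = 4*(x*(x + 2)) = 4*(x*(2 + x)) = 4*x*(2 + x))
g(n, C) = 192 + C*n*(C + n) (g(n, C) = ((n + C)*n)*C + 4*(-8)*(2 - 8) = ((C + n)*n)*C + 4*(-8)*(-6) = (n*(C + n))*C + 192 = C*n*(C + n) + 192 = 192 + C*n*(C + n))
(13662 + 49296)/(V + g(-157, Q)) = (13662 + 49296)/(-45666 + (192 + 945*(-157)**2 - 157*945**2)) = 62958/(-45666 + (192 + 945*24649 - 157*893025)) = 62958/(-45666 + (192 + 23293305 - 140204925)) = 62958/(-45666 - 116911428) = 62958/(-116957094) = 62958*(-1/116957094) = -10493/19492849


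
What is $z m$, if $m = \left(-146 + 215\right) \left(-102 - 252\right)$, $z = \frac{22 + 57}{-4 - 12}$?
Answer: $\frac{964827}{8} \approx 1.206 \cdot 10^{5}$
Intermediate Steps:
$z = - \frac{79}{16}$ ($z = \frac{79}{-16} = 79 \left(- \frac{1}{16}\right) = - \frac{79}{16} \approx -4.9375$)
$m = -24426$ ($m = 69 \left(-354\right) = -24426$)
$z m = \left(- \frac{79}{16}\right) \left(-24426\right) = \frac{964827}{8}$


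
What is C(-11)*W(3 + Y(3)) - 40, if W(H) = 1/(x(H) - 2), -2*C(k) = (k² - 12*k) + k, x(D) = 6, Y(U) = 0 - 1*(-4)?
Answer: -281/4 ≈ -70.250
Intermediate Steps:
Y(U) = 4 (Y(U) = 0 + 4 = 4)
C(k) = -k²/2 + 11*k/2 (C(k) = -((k² - 12*k) + k)/2 = -(k² - 11*k)/2 = -k²/2 + 11*k/2)
W(H) = ¼ (W(H) = 1/(6 - 2) = 1/4 = ¼)
C(-11)*W(3 + Y(3)) - 40 = ((½)*(-11)*(11 - 1*(-11)))*(¼) - 40 = ((½)*(-11)*(11 + 11))*(¼) - 40 = ((½)*(-11)*22)*(¼) - 40 = -121*¼ - 40 = -121/4 - 40 = -281/4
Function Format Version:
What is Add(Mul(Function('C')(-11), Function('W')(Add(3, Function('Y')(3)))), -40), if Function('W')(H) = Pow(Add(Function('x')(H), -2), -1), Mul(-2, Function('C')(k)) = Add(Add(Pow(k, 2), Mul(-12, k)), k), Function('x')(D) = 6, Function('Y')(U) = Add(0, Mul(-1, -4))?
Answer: Rational(-281, 4) ≈ -70.250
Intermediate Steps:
Function('Y')(U) = 4 (Function('Y')(U) = Add(0, 4) = 4)
Function('C')(k) = Add(Mul(Rational(-1, 2), Pow(k, 2)), Mul(Rational(11, 2), k)) (Function('C')(k) = Mul(Rational(-1, 2), Add(Add(Pow(k, 2), Mul(-12, k)), k)) = Mul(Rational(-1, 2), Add(Pow(k, 2), Mul(-11, k))) = Add(Mul(Rational(-1, 2), Pow(k, 2)), Mul(Rational(11, 2), k)))
Function('W')(H) = Rational(1, 4) (Function('W')(H) = Pow(Add(6, -2), -1) = Pow(4, -1) = Rational(1, 4))
Add(Mul(Function('C')(-11), Function('W')(Add(3, Function('Y')(3)))), -40) = Add(Mul(Mul(Rational(1, 2), -11, Add(11, Mul(-1, -11))), Rational(1, 4)), -40) = Add(Mul(Mul(Rational(1, 2), -11, Add(11, 11)), Rational(1, 4)), -40) = Add(Mul(Mul(Rational(1, 2), -11, 22), Rational(1, 4)), -40) = Add(Mul(-121, Rational(1, 4)), -40) = Add(Rational(-121, 4), -40) = Rational(-281, 4)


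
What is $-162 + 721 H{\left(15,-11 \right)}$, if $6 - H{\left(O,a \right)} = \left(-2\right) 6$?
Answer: $12816$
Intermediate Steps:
$H{\left(O,a \right)} = 18$ ($H{\left(O,a \right)} = 6 - \left(-2\right) 6 = 6 - -12 = 6 + 12 = 18$)
$-162 + 721 H{\left(15,-11 \right)} = -162 + 721 \cdot 18 = -162 + 12978 = 12816$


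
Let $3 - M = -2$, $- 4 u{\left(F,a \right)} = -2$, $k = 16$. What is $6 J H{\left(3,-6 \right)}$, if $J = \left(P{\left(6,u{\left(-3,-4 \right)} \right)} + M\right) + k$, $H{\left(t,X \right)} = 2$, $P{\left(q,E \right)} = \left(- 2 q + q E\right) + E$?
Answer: $150$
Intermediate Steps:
$u{\left(F,a \right)} = \frac{1}{2}$ ($u{\left(F,a \right)} = \left(- \frac{1}{4}\right) \left(-2\right) = \frac{1}{2}$)
$P{\left(q,E \right)} = E - 2 q + E q$ ($P{\left(q,E \right)} = \left(- 2 q + E q\right) + E = E - 2 q + E q$)
$M = 5$ ($M = 3 - -2 = 3 + 2 = 5$)
$J = \frac{25}{2}$ ($J = \left(\left(\frac{1}{2} - 12 + \frac{1}{2} \cdot 6\right) + 5\right) + 16 = \left(\left(\frac{1}{2} - 12 + 3\right) + 5\right) + 16 = \left(- \frac{17}{2} + 5\right) + 16 = - \frac{7}{2} + 16 = \frac{25}{2} \approx 12.5$)
$6 J H{\left(3,-6 \right)} = 6 \cdot \frac{25}{2} \cdot 2 = 75 \cdot 2 = 150$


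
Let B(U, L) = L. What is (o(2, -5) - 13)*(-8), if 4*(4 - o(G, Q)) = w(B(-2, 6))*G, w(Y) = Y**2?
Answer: 216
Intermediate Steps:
o(G, Q) = 4 - 9*G (o(G, Q) = 4 - 6**2*G/4 = 4 - 9*G)
(o(2, -5) - 13)*(-8) = ((4 - 9*2) - 13)*(-8) = ((4 - 18) - 13)*(-8) = (-14 - 13)*(-8) = -27*(-8) = 216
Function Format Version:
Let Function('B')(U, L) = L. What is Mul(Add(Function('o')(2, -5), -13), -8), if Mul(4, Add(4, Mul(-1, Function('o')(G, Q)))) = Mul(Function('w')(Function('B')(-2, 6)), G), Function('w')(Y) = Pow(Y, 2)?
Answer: 216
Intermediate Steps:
Function('o')(G, Q) = Add(4, Mul(-9, G)) (Function('o')(G, Q) = Add(4, Mul(Rational(-1, 4), Mul(Pow(6, 2), G))) = Add(4, Mul(Rational(-1, 4), Mul(36, G))) = Add(4, Mul(-9, G)))
Mul(Add(Function('o')(2, -5), -13), -8) = Mul(Add(Add(4, Mul(-9, 2)), -13), -8) = Mul(Add(Add(4, -18), -13), -8) = Mul(Add(-14, -13), -8) = Mul(-27, -8) = 216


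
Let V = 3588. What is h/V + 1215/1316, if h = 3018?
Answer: 694259/393484 ≈ 1.7644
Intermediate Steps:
h/V + 1215/1316 = 3018/3588 + 1215/1316 = 3018*(1/3588) + 1215*(1/1316) = 503/598 + 1215/1316 = 694259/393484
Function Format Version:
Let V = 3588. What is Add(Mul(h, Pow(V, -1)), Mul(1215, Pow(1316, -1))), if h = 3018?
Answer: Rational(694259, 393484) ≈ 1.7644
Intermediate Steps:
Add(Mul(h, Pow(V, -1)), Mul(1215, Pow(1316, -1))) = Add(Mul(3018, Pow(3588, -1)), Mul(1215, Pow(1316, -1))) = Add(Mul(3018, Rational(1, 3588)), Mul(1215, Rational(1, 1316))) = Add(Rational(503, 598), Rational(1215, 1316)) = Rational(694259, 393484)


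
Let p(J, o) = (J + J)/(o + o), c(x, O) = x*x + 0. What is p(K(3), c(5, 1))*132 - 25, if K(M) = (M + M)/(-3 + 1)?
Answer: -1021/25 ≈ -40.840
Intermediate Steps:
c(x, O) = x² (c(x, O) = x² + 0 = x²)
K(M) = -M (K(M) = (2*M)/(-2) = (2*M)*(-½) = -M)
p(J, o) = J/o (p(J, o) = (2*J)/((2*o)) = (2*J)*(1/(2*o)) = J/o)
p(K(3), c(5, 1))*132 - 25 = ((-1*3)/(5²))*132 - 25 = -3/25*132 - 25 = -396/25 - 25 = -1021/25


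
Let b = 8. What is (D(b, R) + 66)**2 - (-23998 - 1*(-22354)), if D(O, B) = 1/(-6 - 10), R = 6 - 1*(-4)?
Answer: 1533889/256 ≈ 5991.8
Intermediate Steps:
R = 10 (R = 6 + 4 = 10)
D(O, B) = -1/16 (D(O, B) = 1/(-16) = -1/16)
(D(b, R) + 66)**2 - (-23998 - 1*(-22354)) = (-1/16 + 66)**2 - (-23998 - 1*(-22354)) = (1055/16)**2 - (-23998 + 22354) = 1113025/256 - 1*(-1644) = 1113025/256 + 1644 = 1533889/256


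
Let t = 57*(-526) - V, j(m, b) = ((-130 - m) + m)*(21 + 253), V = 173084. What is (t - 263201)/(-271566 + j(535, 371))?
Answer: 466267/307186 ≈ 1.5179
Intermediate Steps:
j(m, b) = -35620 (j(m, b) = -130*274 = -35620)
t = -203066 (t = 57*(-526) - 1*173084 = -29982 - 173084 = -203066)
(t - 263201)/(-271566 + j(535, 371)) = (-203066 - 263201)/(-271566 - 35620) = -466267/(-307186) = -466267*(-1/307186) = 466267/307186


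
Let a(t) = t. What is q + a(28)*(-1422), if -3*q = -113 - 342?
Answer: -118993/3 ≈ -39664.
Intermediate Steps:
q = 455/3 (q = -(-113 - 342)/3 = -1/3*(-455) = 455/3 ≈ 151.67)
q + a(28)*(-1422) = 455/3 + 28*(-1422) = 455/3 - 39816 = -118993/3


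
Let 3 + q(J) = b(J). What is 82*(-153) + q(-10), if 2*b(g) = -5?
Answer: -25103/2 ≈ -12552.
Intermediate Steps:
b(g) = -5/2 (b(g) = (½)*(-5) = -5/2)
q(J) = -11/2 (q(J) = -3 - 5/2 = -11/2)
82*(-153) + q(-10) = 82*(-153) - 11/2 = -12546 - 11/2 = -25103/2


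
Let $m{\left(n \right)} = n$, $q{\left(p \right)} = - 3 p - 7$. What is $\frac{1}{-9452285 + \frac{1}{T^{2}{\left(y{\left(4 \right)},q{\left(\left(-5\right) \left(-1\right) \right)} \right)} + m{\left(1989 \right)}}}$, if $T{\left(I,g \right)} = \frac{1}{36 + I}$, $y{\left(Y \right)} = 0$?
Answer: $- \frac{2577745}{24365580396029} \approx -1.0579 \cdot 10^{-7}$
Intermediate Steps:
$q{\left(p \right)} = -7 - 3 p$
$\frac{1}{-9452285 + \frac{1}{T^{2}{\left(y{\left(4 \right)},q{\left(\left(-5\right) \left(-1\right) \right)} \right)} + m{\left(1989 \right)}}} = \frac{1}{-9452285 + \frac{1}{\left(\frac{1}{36 + 0}\right)^{2} + 1989}} = \frac{1}{-9452285 + \frac{1}{\left(\frac{1}{36}\right)^{2} + 1989}} = \frac{1}{-9452285 + \frac{1}{\frac{1}{1296} + 1989}} = \frac{1}{-9452285 + \frac{1}{\frac{2577745}{1296}}} = \frac{1}{-9452285 + \frac{1296}{2577745}} = \frac{1}{- \frac{24365580396029}{2577745}} = - \frac{2577745}{24365580396029}$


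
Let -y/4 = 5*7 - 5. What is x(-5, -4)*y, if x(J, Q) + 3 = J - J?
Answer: 360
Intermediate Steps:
x(J, Q) = -3 (x(J, Q) = -3 + (J - J) = -3 + 0 = -3)
y = -120 (y = -4*(5*7 - 5) = -4*(35 - 5) = -4*30 = -120)
x(-5, -4)*y = -3*(-120) = 360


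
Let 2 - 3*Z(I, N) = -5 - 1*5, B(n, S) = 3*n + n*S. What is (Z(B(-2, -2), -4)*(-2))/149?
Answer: -8/149 ≈ -0.053691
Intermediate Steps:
B(n, S) = 3*n + S*n
Z(I, N) = 4 (Z(I, N) = ⅔ - (-5 - 1*5)/3 = ⅔ - (-5 - 5)/3 = ⅔ - ⅓*(-10) = ⅔ + 10/3 = 4)
(Z(B(-2, -2), -4)*(-2))/149 = (4*(-2))/149 = -8*1/149 = -8/149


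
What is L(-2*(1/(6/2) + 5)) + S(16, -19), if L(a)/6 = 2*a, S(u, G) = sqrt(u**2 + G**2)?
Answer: -128 + sqrt(617) ≈ -103.16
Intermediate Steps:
S(u, G) = sqrt(G**2 + u**2)
L(a) = 12*a (L(a) = 6*(2*a) = 12*a)
L(-2*(1/(6/2) + 5)) + S(16, -19) = 12*(-2*(1/(6/2) + 5)) + sqrt((-19)**2 + 16**2) = 12*(-2*(1/(6*(1/2)) + 5)) + sqrt(361 + 256) = 12*(-2*(1/3 + 5)) + sqrt(617) = 12*(-2*16/3) + sqrt(617) = 12*(-32/3) + sqrt(617) = -128 + sqrt(617)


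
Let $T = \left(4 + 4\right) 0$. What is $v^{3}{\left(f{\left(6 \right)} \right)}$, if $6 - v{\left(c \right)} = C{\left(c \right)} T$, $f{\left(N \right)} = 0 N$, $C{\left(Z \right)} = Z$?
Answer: $216$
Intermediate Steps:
$f{\left(N \right)} = 0$
$T = 0$ ($T = 8 \cdot 0 = 0$)
$v{\left(c \right)} = 6$ ($v{\left(c \right)} = 6 - c 0 = 6 - 0 = 6 + 0 = 6$)
$v^{3}{\left(f{\left(6 \right)} \right)} = 6^{3} = 216$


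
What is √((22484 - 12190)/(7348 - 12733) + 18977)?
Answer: √550243882635/5385 ≈ 137.75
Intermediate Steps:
√((22484 - 12190)/(7348 - 12733) + 18977) = √(10294/(-5385) + 18977) = √(10294*(-1/5385) + 18977) = √(-10294/5385 + 18977) = √(102180851/5385) = √550243882635/5385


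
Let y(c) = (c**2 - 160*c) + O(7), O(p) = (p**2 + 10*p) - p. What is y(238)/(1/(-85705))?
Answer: -1600626580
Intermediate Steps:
O(p) = p**2 + 9*p
y(c) = 112 + c**2 - 160*c (y(c) = (c**2 - 160*c) + 7*(9 + 7) = (c**2 - 160*c) + 7*16 = (c**2 - 160*c) + 112 = 112 + c**2 - 160*c)
y(238)/(1/(-85705)) = (112 + 238**2 - 160*238)/(1/(-85705)) = (112 + 56644 - 38080)/(-1/85705) = 18676*(-85705) = -1600626580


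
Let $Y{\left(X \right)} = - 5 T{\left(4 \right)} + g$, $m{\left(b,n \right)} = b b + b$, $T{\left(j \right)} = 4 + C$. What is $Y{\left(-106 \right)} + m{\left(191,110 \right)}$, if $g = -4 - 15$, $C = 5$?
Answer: $36608$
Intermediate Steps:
$T{\left(j \right)} = 9$ ($T{\left(j \right)} = 4 + 5 = 9$)
$g = -19$ ($g = -4 - 15 = -19$)
$m{\left(b,n \right)} = b + b^{2}$ ($m{\left(b,n \right)} = b^{2} + b = b + b^{2}$)
$Y{\left(X \right)} = -64$ ($Y{\left(X \right)} = \left(-5\right) 9 - 19 = -45 - 19 = -64$)
$Y{\left(-106 \right)} + m{\left(191,110 \right)} = -64 + 191 \left(1 + 191\right) = -64 + 191 \cdot 192 = -64 + 36672 = 36608$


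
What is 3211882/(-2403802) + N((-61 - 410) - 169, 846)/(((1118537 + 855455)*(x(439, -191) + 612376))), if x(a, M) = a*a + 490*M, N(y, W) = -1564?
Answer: -563889698026851617/422020230745304886 ≈ -1.3362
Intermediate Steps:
x(a, M) = a**2 + 490*M
3211882/(-2403802) + N((-61 - 410) - 169, 846)/(((1118537 + 855455)*(x(439, -191) + 612376))) = 3211882/(-2403802) - 1564*1/((1118537 + 855455)*((439**2 + 490*(-191)) + 612376)) = 3211882*(-1/2403802) - 1564*1/(1973992*((192721 - 93590) + 612376)) = -1605941/1201901 - 1564*1/(1973992*(99131 + 612376)) = -1605941/1201901 - 1564/(1973992*711507) = -1605941/1201901 - 1564/1404509125944 = -1605941/1201901 - 1564*1/1404509125944 = -1605941/1201901 - 391/351127281486 = -563889698026851617/422020230745304886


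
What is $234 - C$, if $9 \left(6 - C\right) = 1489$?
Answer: $\frac{3541}{9} \approx 393.44$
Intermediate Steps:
$C = - \frac{1435}{9}$ ($C = 6 - \frac{1489}{9} = - \frac{1435}{9} \approx -159.44$)
$234 - C = 234 - - \frac{1435}{9} = 234 + \frac{1435}{9} = \frac{3541}{9}$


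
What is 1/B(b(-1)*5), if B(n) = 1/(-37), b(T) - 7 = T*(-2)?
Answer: -37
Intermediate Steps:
b(T) = 7 - 2*T (b(T) = 7 + T*(-2) = 7 - 2*T)
B(n) = -1/37
1/B(b(-1)*5) = 1/(-1/37) = -37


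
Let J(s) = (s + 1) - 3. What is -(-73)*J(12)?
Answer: 730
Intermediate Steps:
J(s) = -2 + s (J(s) = (1 + s) - 3 = -2 + s)
-(-73)*J(12) = -(-73)*(-2 + 12) = -(-73)*10 = -73*(-10) = 730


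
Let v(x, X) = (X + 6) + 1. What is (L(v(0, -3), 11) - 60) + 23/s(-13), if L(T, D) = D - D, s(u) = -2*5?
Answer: -623/10 ≈ -62.300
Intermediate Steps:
v(x, X) = 7 + X (v(x, X) = (6 + X) + 1 = 7 + X)
s(u) = -10
L(T, D) = 0
(L(v(0, -3), 11) - 60) + 23/s(-13) = (0 - 60) + 23/(-10) = -60 + 23*(-⅒) = -60 - 23/10 = -623/10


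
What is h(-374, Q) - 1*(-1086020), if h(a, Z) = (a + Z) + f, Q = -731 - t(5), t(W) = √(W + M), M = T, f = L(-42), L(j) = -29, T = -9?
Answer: 1084886 - 2*I ≈ 1.0849e+6 - 2.0*I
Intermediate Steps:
f = -29
M = -9
t(W) = √(-9 + W) (t(W) = √(W - 9) = √(-9 + W))
Q = -731 - 2*I (Q = -731 - √(-9 + 5) = -731 - √(-4) = -731 - 2*I ≈ -731.0 - 2.0*I)
h(a, Z) = -29 + Z + a (h(a, Z) = (a + Z) - 29 = (Z + a) - 29 = -29 + Z + a)
h(-374, Q) - 1*(-1086020) = (-29 + (-731 - 2*I) - 374) - 1*(-1086020) = (-1134 - 2*I) + 1086020 = 1084886 - 2*I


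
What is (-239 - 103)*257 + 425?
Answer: -87469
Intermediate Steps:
(-239 - 103)*257 + 425 = -342*257 + 425 = -87894 + 425 = -87469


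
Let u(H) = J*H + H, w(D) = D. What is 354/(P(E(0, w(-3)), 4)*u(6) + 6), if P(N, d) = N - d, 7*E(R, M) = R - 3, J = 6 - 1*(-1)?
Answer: -413/241 ≈ -1.7137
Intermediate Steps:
J = 7 (J = 6 + 1 = 7)
E(R, M) = -3/7 + R/7 (E(R, M) = (R - 3)/7 = (-3 + R)/7 = -3/7 + R/7)
u(H) = 8*H (u(H) = 7*H + H = 8*H)
354/(P(E(0, w(-3)), 4)*u(6) + 6) = 354/(((-3/7 + (⅐)*0) - 1*4)*(8*6) + 6) = 354/(((-3/7 + 0) - 4)*48 + 6) = 354/((-3/7 - 4)*48 + 6) = 354/(-31/7*48 + 6) = 354/(-1488/7 + 6) = 354/(-1446/7) = 354*(-7/1446) = -413/241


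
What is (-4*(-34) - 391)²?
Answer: 65025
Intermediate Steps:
(-4*(-34) - 391)² = (136 - 391)² = (-255)² = 65025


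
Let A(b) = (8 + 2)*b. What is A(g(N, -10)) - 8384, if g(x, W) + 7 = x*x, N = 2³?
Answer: -7814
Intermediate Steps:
N = 8
g(x, W) = -7 + x² (g(x, W) = -7 + x*x = -7 + x²)
A(b) = 10*b
A(g(N, -10)) - 8384 = 10*(-7 + 8²) - 8384 = 10*(-7 + 64) - 8384 = 10*57 - 8384 = 570 - 8384 = -7814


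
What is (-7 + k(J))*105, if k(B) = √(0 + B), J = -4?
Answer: -735 + 210*I ≈ -735.0 + 210.0*I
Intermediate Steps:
k(B) = √B
(-7 + k(J))*105 = (-7 + √(-4))*105 = (-7 + 2*I)*105 = -735 + 210*I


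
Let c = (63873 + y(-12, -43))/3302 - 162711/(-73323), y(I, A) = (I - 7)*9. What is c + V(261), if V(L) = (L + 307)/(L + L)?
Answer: 79337353234/3510631917 ≈ 22.599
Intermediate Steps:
y(I, A) = -63 + 9*I (y(I, A) = (-7 + I)*9 = -63 + 9*I)
V(L) = (307 + L)/(2*L) (V(L) = (307 + L)/((2*L)) = (307 + L)*(1/(2*L)) = (307 + L)/(2*L))
c = 289338526/13450697 (c = (63873 + (-63 + 9*(-12)))/3302 - 162711/(-73323) = (63873 + (-63 - 108))*(1/3302) - 162711*(-1/73323) = (63873 - 171)*(1/3302) + 18079/8147 = 63702*(1/3302) + 18079/8147 = 31851/1651 + 18079/8147 = 289338526/13450697 ≈ 21.511)
c + V(261) = 289338526/13450697 + (1/2)*(307 + 261)/261 = 289338526/13450697 + (1/2)*(1/261)*568 = 289338526/13450697 + 284/261 = 79337353234/3510631917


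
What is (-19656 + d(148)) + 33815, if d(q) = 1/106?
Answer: 1500855/106 ≈ 14159.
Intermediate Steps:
d(q) = 1/106
(-19656 + d(148)) + 33815 = (-19656 + 1/106) + 33815 = -2083535/106 + 33815 = 1500855/106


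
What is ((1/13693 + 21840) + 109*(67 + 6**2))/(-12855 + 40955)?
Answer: 113196608/96193325 ≈ 1.1768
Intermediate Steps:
((1/13693 + 21840) + 109*(67 + 6**2))/(-12855 + 40955) = ((1/13693 + 21840) + 109*(67 + 36))/28100 = (299055121/13693 + 109*103)*(1/28100) = (299055121/13693 + 11227)*(1/28100) = (452786432/13693)*(1/28100) = 113196608/96193325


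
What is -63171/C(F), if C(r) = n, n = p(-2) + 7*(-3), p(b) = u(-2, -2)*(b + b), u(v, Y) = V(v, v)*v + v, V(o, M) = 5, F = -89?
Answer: -7019/3 ≈ -2339.7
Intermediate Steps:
u(v, Y) = 6*v (u(v, Y) = 5*v + v = 6*v)
p(b) = -24*b (p(b) = (6*(-2))*(b + b) = -24*b)
n = 27 (n = -24*(-2) + 7*(-3) = 48 - 21 = 27)
C(r) = 27
-63171/C(F) = -63171/27 = -63171*1/27 = -7019/3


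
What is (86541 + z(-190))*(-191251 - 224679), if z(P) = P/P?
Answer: -35995414060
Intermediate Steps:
z(P) = 1
(86541 + z(-190))*(-191251 - 224679) = (86541 + 1)*(-191251 - 224679) = 86542*(-415930) = -35995414060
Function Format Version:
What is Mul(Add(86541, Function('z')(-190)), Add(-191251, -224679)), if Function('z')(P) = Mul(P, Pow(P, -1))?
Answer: -35995414060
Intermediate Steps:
Function('z')(P) = 1
Mul(Add(86541, Function('z')(-190)), Add(-191251, -224679)) = Mul(Add(86541, 1), Add(-191251, -224679)) = Mul(86542, -415930) = -35995414060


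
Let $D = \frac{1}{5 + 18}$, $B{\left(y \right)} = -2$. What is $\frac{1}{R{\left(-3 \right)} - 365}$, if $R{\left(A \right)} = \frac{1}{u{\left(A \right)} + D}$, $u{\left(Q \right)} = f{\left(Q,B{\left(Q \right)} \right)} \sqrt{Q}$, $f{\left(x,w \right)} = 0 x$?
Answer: $- \frac{1}{342} \approx -0.002924$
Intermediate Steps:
$f{\left(x,w \right)} = 0$
$u{\left(Q \right)} = 0$ ($u{\left(Q \right)} = 0 \sqrt{Q} = 0$)
$D = \frac{1}{23} \approx 0.043478$
$R{\left(A \right)} = 23$ ($R{\left(A \right)} = \frac{1}{0 + \frac{1}{23}} = \frac{1}{\frac{1}{23}} = 23$)
$\frac{1}{R{\left(-3 \right)} - 365} = \frac{1}{23 - 365} = \frac{1}{-342} = - \frac{1}{342}$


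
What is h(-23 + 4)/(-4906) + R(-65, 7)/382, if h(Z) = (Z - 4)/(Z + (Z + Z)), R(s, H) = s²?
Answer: 295369666/26705811 ≈ 11.060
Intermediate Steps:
h(Z) = (-4 + Z)/(3*Z) (h(Z) = (-4 + Z)/(Z + 2*Z) = (-4 + Z)/((3*Z)) = (-4 + Z)*(1/(3*Z)) = (-4 + Z)/(3*Z))
h(-23 + 4)/(-4906) + R(-65, 7)/382 = ((-4 + (-23 + 4))/(3*(-23 + 4)))/(-4906) + (-65)²/382 = ((⅓)*(-4 - 19)/(-19))*(-1/4906) + 4225*(1/382) = ((⅓)*(-1/19)*(-23))*(-1/4906) + 4225/382 = (23/57)*(-1/4906) + 4225/382 = -23/279642 + 4225/382 = 295369666/26705811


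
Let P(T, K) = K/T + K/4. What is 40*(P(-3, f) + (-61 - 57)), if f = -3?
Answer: -4710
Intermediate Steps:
P(T, K) = K/4 + K/T (P(T, K) = K/T + K*(¼) = K/T + K/4 = K/4 + K/T)
40*(P(-3, f) + (-61 - 57)) = 40*(((¼)*(-3) - 3/(-3)) + (-61 - 57)) = 40*((-¾ - 3*(-⅓)) - 118) = 40*((-¾ + 1) - 118) = 40*(¼ - 118) = 40*(-471/4) = -4710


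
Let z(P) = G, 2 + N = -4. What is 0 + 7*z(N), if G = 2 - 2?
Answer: 0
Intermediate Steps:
N = -6 (N = -2 - 4 = -6)
G = 0
z(P) = 0
0 + 7*z(N) = 0 + 7*0 = 0 + 0 = 0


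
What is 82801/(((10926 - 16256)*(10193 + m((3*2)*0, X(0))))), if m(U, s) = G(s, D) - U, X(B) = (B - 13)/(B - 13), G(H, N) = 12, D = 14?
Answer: -82801/54392650 ≈ -0.0015223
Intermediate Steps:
X(B) = 1 (X(B) = (-13 + B)/(-13 + B) = 1)
m(U, s) = 12 - U
82801/(((10926 - 16256)*(10193 + m((3*2)*0, X(0))))) = 82801/(((10926 - 16256)*(10193 + (12 - 3*2*0)))) = 82801/((-5330*(10193 + (12 - 6*0)))) = 82801/((-5330*(10193 + (12 - 1*0)))) = 82801/((-5330*(10193 + (12 + 0)))) = 82801/((-5330*(10193 + 12))) = 82801/((-5330*10205)) = 82801/(-54392650) = 82801*(-1/54392650) = -82801/54392650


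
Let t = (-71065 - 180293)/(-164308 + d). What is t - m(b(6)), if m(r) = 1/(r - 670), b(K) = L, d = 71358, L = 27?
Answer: 80858072/29883425 ≈ 2.7058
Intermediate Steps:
b(K) = 27
m(r) = 1/(-670 + r)
t = 125679/46475 (t = (-71065 - 180293)/(-164308 + 71358) = -251358/(-92950) = -251358*(-1/92950) = 125679/46475 ≈ 2.7042)
t - m(b(6)) = 125679/46475 - 1/(-670 + 27) = 125679/46475 - 1/(-643) = 125679/46475 - 1*(-1/643) = 125679/46475 + 1/643 = 80858072/29883425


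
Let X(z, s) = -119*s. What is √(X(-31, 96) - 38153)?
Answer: I*√49577 ≈ 222.66*I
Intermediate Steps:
√(X(-31, 96) - 38153) = √(-119*96 - 38153) = √(-11424 - 38153) = √(-49577) = I*√49577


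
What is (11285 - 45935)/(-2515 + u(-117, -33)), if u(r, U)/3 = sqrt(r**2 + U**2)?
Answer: 87144750/6192223 + 311850*sqrt(1642)/6192223 ≈ 16.114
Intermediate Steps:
u(r, U) = 3*sqrt(U**2 + r**2) (u(r, U) = 3*sqrt(r**2 + U**2) = 3*sqrt(U**2 + r**2))
(11285 - 45935)/(-2515 + u(-117, -33)) = (11285 - 45935)/(-2515 + 3*sqrt((-33)**2 + (-117)**2)) = -34650/(-2515 + 3*sqrt(1089 + 13689)) = -34650/(-2515 + 3*sqrt(14778)) = -34650/(-2515 + 3*(3*sqrt(1642))) = -34650/(-2515 + 9*sqrt(1642))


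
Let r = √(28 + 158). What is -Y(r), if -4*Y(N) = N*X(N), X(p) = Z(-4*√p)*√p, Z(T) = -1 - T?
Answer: 186 - 186^(¾)/4 ≈ 173.41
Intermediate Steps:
X(p) = √p*(-1 + 4*√p) (X(p) = (-1 - (-4)*√p)*√p = (-1 + 4*√p)*√p = √p*(-1 + 4*√p))
r = √186 ≈ 13.638
Y(N) = -N*(-√N + 4*N)/4
-Y(r) = -(-(√186)² + (√186)^(3/2)/4) = -(-1*186 + 186^(¾)/4) = -(-186 + 186^(¾)/4) = 186 - 186^(¾)/4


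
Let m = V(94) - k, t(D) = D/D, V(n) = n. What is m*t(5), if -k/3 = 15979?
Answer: 48031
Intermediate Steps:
k = -47937 (k = -3*15979 = -47937)
t(D) = 1
m = 48031 (m = 94 - 1*(-47937) = 94 + 47937 = 48031)
m*t(5) = 48031*1 = 48031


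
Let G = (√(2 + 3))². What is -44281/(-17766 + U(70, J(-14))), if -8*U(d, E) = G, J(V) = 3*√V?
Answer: 354248/142133 ≈ 2.4924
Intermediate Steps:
G = 5 (G = (√5)² = 5)
U(d, E) = -5/8 (U(d, E) = -⅛*5 = -5/8)
-44281/(-17766 + U(70, J(-14))) = -44281/(-17766 - 5/8) = -44281/(-142133/8) = -44281*(-8/142133) = 354248/142133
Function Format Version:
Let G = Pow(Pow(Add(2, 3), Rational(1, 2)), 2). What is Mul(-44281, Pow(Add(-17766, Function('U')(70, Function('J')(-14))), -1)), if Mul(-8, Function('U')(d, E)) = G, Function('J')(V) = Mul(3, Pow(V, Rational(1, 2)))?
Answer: Rational(354248, 142133) ≈ 2.4924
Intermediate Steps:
G = 5 (G = Pow(Pow(5, Rational(1, 2)), 2) = 5)
Function('U')(d, E) = Rational(-5, 8) (Function('U')(d, E) = Mul(Rational(-1, 8), 5) = Rational(-5, 8))
Mul(-44281, Pow(Add(-17766, Function('U')(70, Function('J')(-14))), -1)) = Mul(-44281, Pow(Add(-17766, Rational(-5, 8)), -1)) = Mul(-44281, Pow(Rational(-142133, 8), -1)) = Mul(-44281, Rational(-8, 142133)) = Rational(354248, 142133)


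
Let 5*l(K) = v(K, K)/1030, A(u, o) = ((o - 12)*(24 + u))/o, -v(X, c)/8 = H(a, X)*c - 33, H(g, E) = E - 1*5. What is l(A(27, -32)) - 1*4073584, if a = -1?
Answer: -167831950969/41200 ≈ -4.0736e+6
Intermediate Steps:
H(g, E) = -5 + E (H(g, E) = E - 5 = -5 + E)
v(X, c) = 264 - 8*c*(-5 + X) (v(X, c) = -8*((-5 + X)*c - 33) = -8*(c*(-5 + X) - 33) = -8*(-33 + c*(-5 + X)) = 264 - 8*c*(-5 + X))
A(u, o) = (-12 + o)*(24 + u)/o (A(u, o) = ((-12 + o)*(24 + u))/o = (-12 + o)*(24 + u)/o)
l(K) = 132/2575 - 4*K*(-5 + K)/2575 (l(K) = ((264 - 8*K*(-5 + K))/1030)/5 = ((264 - 8*K*(-5 + K))*(1/1030))/5 = (132/515 - 4*K*(-5 + K)/515)/5 = 132/2575 - 4*K*(-5 + K)/2575)
l(A(27, -32)) - 1*4073584 = (132/2575 - 4*(-288 - 12*27 - 32*(24 + 27))/(-32)*(-5 + (-288 - 12*27 - 32*(24 + 27))/(-32))/2575) - 1*4073584 = (132/2575 - 4*(-(-288 - 324 - 32*51)/32)*(-5 - (-288 - 324 - 32*51)/32)/2575) - 4073584 = (132/2575 - 4*(-(-288 - 324 - 1632)/32)*(-5 - (-288 - 324 - 1632)/32)/2575) - 4073584 = (132/2575 - 4*(-1/32*(-2244))*(-5 - 1/32*(-2244))/2575) - 4073584 = (132/2575 - 4/2575*561/8*(-5 + 561/8)) - 4073584 = (132/2575 - 4/2575*561/8*521/8) - 4073584 = (132/2575 - 292281/41200) - 4073584 = -290169/41200 - 4073584 = -167831950969/41200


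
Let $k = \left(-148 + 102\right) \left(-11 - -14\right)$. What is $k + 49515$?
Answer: $49377$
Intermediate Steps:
$k = -138$ ($k = - 46 \left(-11 + 14\right) = \left(-46\right) 3 = -138$)
$k + 49515 = -138 + 49515 = 49377$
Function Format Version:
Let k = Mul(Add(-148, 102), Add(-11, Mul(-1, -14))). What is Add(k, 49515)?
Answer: 49377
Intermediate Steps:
k = -138 (k = Mul(-46, Add(-11, 14)) = Mul(-46, 3) = -138)
Add(k, 49515) = Add(-138, 49515) = 49377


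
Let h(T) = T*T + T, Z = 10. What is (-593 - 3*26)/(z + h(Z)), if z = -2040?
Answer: 671/1930 ≈ 0.34767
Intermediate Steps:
h(T) = T + T² (h(T) = T² + T = T + T²)
(-593 - 3*26)/(z + h(Z)) = (-593 - 3*26)/(-2040 + 10*(1 + 10)) = (-593 - 78)/(-2040 + 10*11) = -671/(-2040 + 110) = -671/(-1930) = -671*(-1/1930) = 671/1930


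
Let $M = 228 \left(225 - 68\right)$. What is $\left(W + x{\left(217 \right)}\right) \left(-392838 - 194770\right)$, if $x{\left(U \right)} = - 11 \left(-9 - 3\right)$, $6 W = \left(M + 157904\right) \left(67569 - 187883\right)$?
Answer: $\frac{6847049631434432}{3} \approx 2.2823 \cdot 10^{15}$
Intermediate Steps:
$M = 35796$ ($M = 228 \cdot 157 = 35796$)
$W = - \frac{11652410900}{3}$ ($W = \frac{\left(35796 + 157904\right) \left(67569 - 187883\right)}{6} = \frac{193700 \left(-120314\right)}{6} = \frac{1}{6} \left(-23304821800\right) = - \frac{11652410900}{3} \approx -3.8841 \cdot 10^{9}$)
$x{\left(U \right)} = 132$ ($x{\left(U \right)} = \left(-11\right) \left(-12\right) = 132$)
$\left(W + x{\left(217 \right)}\right) \left(-392838 - 194770\right) = \left(- \frac{11652410900}{3} + 132\right) \left(-392838 - 194770\right) = \left(- \frac{11652410504}{3}\right) \left(-587608\right) = \frac{6847049631434432}{3}$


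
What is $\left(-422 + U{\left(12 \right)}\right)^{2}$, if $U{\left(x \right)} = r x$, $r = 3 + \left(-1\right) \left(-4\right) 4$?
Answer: $37636$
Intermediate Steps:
$r = 19$ ($r = 3 + 4 \cdot 4 = 3 + 16 = 19$)
$U{\left(x \right)} = 19 x$
$\left(-422 + U{\left(12 \right)}\right)^{2} = \left(-422 + 19 \cdot 12\right)^{2} = \left(-422 + 228\right)^{2} = \left(-194\right)^{2} = 37636$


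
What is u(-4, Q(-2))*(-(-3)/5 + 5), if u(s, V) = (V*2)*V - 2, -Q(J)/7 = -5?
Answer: 68544/5 ≈ 13709.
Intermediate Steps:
Q(J) = 35 (Q(J) = -7*(-5) = 35)
u(s, V) = -2 + 2*V**2 (u(s, V) = (2*V)*V - 2 = 2*V**2 - 2 = -2 + 2*V**2)
u(-4, Q(-2))*(-(-3)/5 + 5) = (-2 + 2*35**2)*(-(-3)/5 + 5) = (-2 + 2*1225)*(-(-3)/5 + 5) = (-2 + 2450)*(-1*(-3/5) + 5) = 2448*(3/5 + 5) = 2448*(28/5) = 68544/5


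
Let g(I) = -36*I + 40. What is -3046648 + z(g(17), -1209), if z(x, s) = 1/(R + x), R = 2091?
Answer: -4627858311/1519 ≈ -3.0466e+6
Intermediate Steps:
g(I) = 40 - 36*I
z(x, s) = 1/(2091 + x)
-3046648 + z(g(17), -1209) = -3046648 + 1/(2091 + (40 - 36*17)) = -3046648 + 1/(2091 + (40 - 612)) = -3046648 + 1/(2091 - 572) = -3046648 + 1/1519 = -4627858311/1519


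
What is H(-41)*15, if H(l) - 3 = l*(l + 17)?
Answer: 14805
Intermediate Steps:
H(l) = 3 + l*(17 + l) (H(l) = 3 + l*(l + 17) = 3 + l*(17 + l))
H(-41)*15 = (3 + (-41)**2 + 17*(-41))*15 = (3 + 1681 - 697)*15 = 987*15 = 14805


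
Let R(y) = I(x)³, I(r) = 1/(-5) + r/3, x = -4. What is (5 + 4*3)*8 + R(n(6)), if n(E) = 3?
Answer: 446833/3375 ≈ 132.40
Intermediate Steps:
I(r) = -⅕ + r/3 (I(r) = 1*(-⅕) + r*(⅓) = -⅕ + r/3)
R(y) = -12167/3375 (R(y) = (-⅕ + (⅓)*(-4))³ = (-⅕ - 4/3)³ = (-23/15)³ = -12167/3375)
(5 + 4*3)*8 + R(n(6)) = (5 + 4*3)*8 - 12167/3375 = (5 + 12)*8 - 12167/3375 = 17*8 - 12167/3375 = 136 - 12167/3375 = 446833/3375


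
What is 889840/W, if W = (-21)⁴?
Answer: 18160/3969 ≈ 4.5755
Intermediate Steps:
W = 194481
889840/W = 889840/194481 = 889840*(1/194481) = 18160/3969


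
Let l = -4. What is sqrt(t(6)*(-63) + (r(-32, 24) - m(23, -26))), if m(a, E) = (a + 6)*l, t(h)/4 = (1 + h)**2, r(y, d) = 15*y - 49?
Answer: I*sqrt(12761) ≈ 112.96*I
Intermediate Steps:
r(y, d) = -49 + 15*y
t(h) = 4*(1 + h)**2
m(a, E) = -24 - 4*a (m(a, E) = (a + 6)*(-4) = (6 + a)*(-4) = -24 - 4*a)
sqrt(t(6)*(-63) + (r(-32, 24) - m(23, -26))) = sqrt((4*(1 + 6)**2)*(-63) + ((-49 + 15*(-32)) - (-24 - 4*23))) = sqrt((4*7**2)*(-63) + ((-49 - 480) - (-24 - 92))) = sqrt((4*49)*(-63) + (-529 - 1*(-116))) = sqrt(196*(-63) + (-529 + 116)) = sqrt(-12348 - 413) = sqrt(-12761) = I*sqrt(12761)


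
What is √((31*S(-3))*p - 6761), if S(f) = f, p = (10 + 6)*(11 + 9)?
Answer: I*√36521 ≈ 191.1*I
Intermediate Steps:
p = 320 (p = 16*20 = 320)
√((31*S(-3))*p - 6761) = √((31*(-3))*320 - 6761) = √(-93*320 - 6761) = √(-29760 - 6761) = √(-36521) = I*√36521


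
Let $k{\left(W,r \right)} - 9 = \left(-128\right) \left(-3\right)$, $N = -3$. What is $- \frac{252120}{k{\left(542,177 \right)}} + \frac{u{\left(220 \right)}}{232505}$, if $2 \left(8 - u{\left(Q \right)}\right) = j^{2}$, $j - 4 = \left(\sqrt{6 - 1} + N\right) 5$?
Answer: $- \frac{3907947053}{6091631} + \frac{11 \sqrt{5}}{46501} \approx -641.53$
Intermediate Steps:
$k{\left(W,r \right)} = 393$ ($k{\left(W,r \right)} = 9 - -384 = 9 + 384 = 393$)
$j = -11 + 5 \sqrt{5}$ ($j = 4 + \left(\sqrt{6 - 1} - 3\right) 5 = 4 + \left(\sqrt{5} - 3\right) 5 = 4 + \left(-3 + \sqrt{5}\right) 5 = 4 - \left(15 - 5 \sqrt{5}\right) = -11 + 5 \sqrt{5} \approx 0.18034$)
$u{\left(Q \right)} = 8 - \frac{\left(-11 + 5 \sqrt{5}\right)^{2}}{2}$
$- \frac{252120}{k{\left(542,177 \right)}} + \frac{u{\left(220 \right)}}{232505} = - \frac{252120}{393} + \frac{-115 + 55 \sqrt{5}}{232505} = \left(-252120\right) \frac{1}{393} + \left(-115 + 55 \sqrt{5}\right) \frac{1}{232505} = - \frac{84040}{131} - \left(\frac{23}{46501} - \frac{11 \sqrt{5}}{46501}\right) = - \frac{3907947053}{6091631} + \frac{11 \sqrt{5}}{46501}$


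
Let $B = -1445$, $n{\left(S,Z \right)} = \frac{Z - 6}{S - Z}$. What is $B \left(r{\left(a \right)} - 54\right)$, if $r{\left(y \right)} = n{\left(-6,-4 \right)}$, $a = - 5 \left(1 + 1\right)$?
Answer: $70805$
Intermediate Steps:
$n{\left(S,Z \right)} = \frac{-6 + Z}{S - Z}$
$a = -10$ ($a = \left(-5\right) 2 = -10$)
$r{\left(y \right)} = 5$ ($r{\left(y \right)} = \frac{-6 - 4}{-6 - -4} = \frac{1}{-6 + 4} \left(-10\right) = \frac{1}{-2} \left(-10\right) = \left(- \frac{1}{2}\right) \left(-10\right) = 5$)
$B \left(r{\left(a \right)} - 54\right) = - 1445 \left(5 - 54\right) = \left(-1445\right) \left(-49\right) = 70805$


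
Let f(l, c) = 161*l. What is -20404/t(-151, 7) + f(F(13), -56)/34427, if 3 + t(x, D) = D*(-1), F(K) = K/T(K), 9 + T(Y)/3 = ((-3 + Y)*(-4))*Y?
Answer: 24234473071/11877315 ≈ 2040.4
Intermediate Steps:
T(Y) = -27 + 3*Y*(12 - 4*Y) (T(Y) = -27 + 3*(((-3 + Y)*(-4))*Y) = -27 + 3*((12 - 4*Y)*Y) = -27 + 3*(Y*(12 - 4*Y)) = -27 + 3*Y*(12 - 4*Y))
F(K) = K/(-27 - 12*K² + 36*K)
t(x, D) = -3 - D (t(x, D) = -3 + D*(-1) = -3 - D)
-20404/t(-151, 7) + f(F(13), -56)/34427 = -20404/(-3 - 1*7) + (161*(-1*13/(27 - 36*13 + 12*13²)))/34427 = -20404/(-3 - 7) + (161*(-1*13/(27 - 468 + 12*169)))*(1/34427) = -20404/(-10) + (161*(-1*13/(27 - 468 + 2028)))*(1/34427) = -20404*(-⅒) + (161*(-1*13/1587))*(1/34427) = 10202/5 + (161*(-1*13*1/1587))*(1/34427) = 10202/5 + (161*(-13/1587))*(1/34427) = 10202/5 - 91/69*1/34427 = 10202/5 - 91/2375463 = 24234473071/11877315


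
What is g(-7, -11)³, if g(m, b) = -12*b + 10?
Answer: 2863288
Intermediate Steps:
g(m, b) = 10 - 12*b
g(-7, -11)³ = (10 - 12*(-11))³ = (10 + 132)³ = 142³ = 2863288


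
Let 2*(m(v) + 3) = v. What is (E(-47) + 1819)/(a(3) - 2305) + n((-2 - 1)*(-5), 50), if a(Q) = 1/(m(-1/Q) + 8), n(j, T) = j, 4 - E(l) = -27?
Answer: 948935/66839 ≈ 14.197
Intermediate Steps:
E(l) = 31 (E(l) = 4 - 1*(-27) = 4 + 27 = 31)
m(v) = -3 + v/2
a(Q) = 1/(5 - 1/(2*Q)) (a(Q) = 1/((-3 + (-1/Q)/2) + 8) = 1/((-3 - 1/(2*Q)) + 8) = 1/(5 - 1/(2*Q)))
(E(-47) + 1819)/(a(3) - 2305) + n((-2 - 1)*(-5), 50) = (31 + 1819)/(2*3/(-1 + 10*3) - 2305) + (-2 - 1)*(-5) = 1850/(2*3/(-1 + 30) - 2305) - 3*(-5) = 1850/(2*3/29 - 2305) + 15 = 1850/(2*3*(1/29) - 2305) + 15 = 1850/(6/29 - 2305) + 15 = 1850/(-66839/29) + 15 = 1850*(-29/66839) + 15 = -53650/66839 + 15 = 948935/66839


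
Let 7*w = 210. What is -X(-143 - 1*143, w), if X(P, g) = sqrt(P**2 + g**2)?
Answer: -2*sqrt(20674) ≈ -287.57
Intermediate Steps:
w = 30 (w = (1/7)*210 = 30)
-X(-143 - 1*143, w) = -sqrt((-143 - 1*143)**2 + 30**2) = -sqrt((-143 - 143)**2 + 900) = -sqrt((-286)**2 + 900) = -sqrt(81796 + 900) = -sqrt(82696) = -2*sqrt(20674)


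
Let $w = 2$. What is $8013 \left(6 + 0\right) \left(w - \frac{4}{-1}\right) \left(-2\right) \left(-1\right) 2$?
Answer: $1153872$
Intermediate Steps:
$8013 \left(6 + 0\right) \left(w - \frac{4}{-1}\right) \left(-2\right) \left(-1\right) 2 = 8013 \left(6 + 0\right) \left(2 - \frac{4}{-1}\right) \left(-2\right) \left(-1\right) 2 = 8013 \cdot 6 \left(2 - -4\right) 2 \cdot 2 = 8013 \cdot 6 \left(2 + 4\right) 4 = 8013 \cdot 6 \cdot 6 \cdot 4 = 8013 \cdot 36 \cdot 4 = 8013 \cdot 144 = 1153872$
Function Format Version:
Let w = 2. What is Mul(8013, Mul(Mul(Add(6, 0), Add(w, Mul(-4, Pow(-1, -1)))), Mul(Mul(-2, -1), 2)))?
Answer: 1153872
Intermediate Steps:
Mul(8013, Mul(Mul(Add(6, 0), Add(w, Mul(-4, Pow(-1, -1)))), Mul(Mul(-2, -1), 2))) = Mul(8013, Mul(Mul(Add(6, 0), Add(2, Mul(-4, Pow(-1, -1)))), Mul(Mul(-2, -1), 2))) = Mul(8013, Mul(Mul(6, Add(2, Mul(-4, -1))), Mul(2, 2))) = Mul(8013, Mul(Mul(6, Add(2, 4)), 4)) = Mul(8013, Mul(Mul(6, 6), 4)) = Mul(8013, Mul(36, 4)) = Mul(8013, 144) = 1153872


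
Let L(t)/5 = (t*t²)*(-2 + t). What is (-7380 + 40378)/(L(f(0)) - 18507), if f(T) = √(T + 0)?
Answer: -32998/18507 ≈ -1.7830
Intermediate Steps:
f(T) = √T
L(t) = 5*t³*(-2 + t) (L(t) = 5*((t*t²)*(-2 + t)) = 5*(t³*(-2 + t)) = 5*t³*(-2 + t))
(-7380 + 40378)/(L(f(0)) - 18507) = (-7380 + 40378)/(5*(√0)³*(-2 + √0) - 18507) = 32998/(5*0³*(-2 + 0) - 18507) = 32998/(5*0*(-2) - 18507) = 32998/(0 - 18507) = 32998/(-18507) = 32998*(-1/18507) = -32998/18507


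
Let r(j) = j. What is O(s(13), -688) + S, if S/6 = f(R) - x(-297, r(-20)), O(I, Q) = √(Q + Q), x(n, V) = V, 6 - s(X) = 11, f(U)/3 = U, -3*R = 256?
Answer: -1416 + 4*I*√86 ≈ -1416.0 + 37.094*I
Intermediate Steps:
R = -256/3 (R = -⅓*256 = -256/3 ≈ -85.333)
f(U) = 3*U
s(X) = -5 (s(X) = 6 - 1*11 = 6 - 11 = -5)
O(I, Q) = √2*√Q (O(I, Q) = √(2*Q) = √2*√Q)
S = -1416 (S = 6*(3*(-256/3) - 1*(-20)) = 6*(-256 + 20) = 6*(-236) = -1416)
O(s(13), -688) + S = √2*√(-688) - 1416 = √2*(4*I*√43) - 1416 = 4*I*√86 - 1416 = -1416 + 4*I*√86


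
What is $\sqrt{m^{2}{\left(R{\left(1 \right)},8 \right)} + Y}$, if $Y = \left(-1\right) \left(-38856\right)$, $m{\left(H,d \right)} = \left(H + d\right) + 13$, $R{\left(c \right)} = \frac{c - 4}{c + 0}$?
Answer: $2 \sqrt{9795} \approx 197.94$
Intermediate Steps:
$R{\left(c \right)} = \frac{-4 + c}{c}$
$m{\left(H,d \right)} = 13 + H + d$
$Y = 38856$
$\sqrt{m^{2}{\left(R{\left(1 \right)},8 \right)} + Y} = \sqrt{\left(13 + \frac{-4 + 1}{1} + 8\right)^{2} + 38856} = \sqrt{\left(13 + 1 \left(-3\right) + 8\right)^{2} + 38856} = \sqrt{\left(13 - 3 + 8\right)^{2} + 38856} = \sqrt{18^{2} + 38856} = \sqrt{324 + 38856} = \sqrt{39180} = 2 \sqrt{9795}$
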